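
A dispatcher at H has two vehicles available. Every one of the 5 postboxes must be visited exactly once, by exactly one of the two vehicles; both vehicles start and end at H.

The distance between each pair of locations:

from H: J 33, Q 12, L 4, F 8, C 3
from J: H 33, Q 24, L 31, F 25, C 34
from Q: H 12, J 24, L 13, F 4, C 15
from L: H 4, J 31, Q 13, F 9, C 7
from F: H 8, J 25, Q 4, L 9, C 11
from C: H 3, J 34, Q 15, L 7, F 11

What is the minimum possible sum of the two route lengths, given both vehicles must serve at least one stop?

Minimum combined distance: 77.

Check every non-empty split of the stops between the two vehicles; for each half take its own optimal tour:
  {J} + {Q, L, F, C}: 66 + 35 = 101
  {Q} + {J, L, F, C}: 24 + 74 = 98
  {J, Q} + {L, F, C}: 69 + 27 = 96
  {L} + {J, Q, F, C}: 8 + 73 = 81
  {J, L} + {Q, F, C}: 68 + 30 = 98
  {Q, L} + {J, F, C}: 29 + 70 = 99
  … (15 splits in total)
  {J, Q, L, F} + {C}: 71 + 6 = 77  ← best
Best: vehicle 1 H → L → J → Q → F → H = 71; vehicle 2 H → C → H = 6; combined 77.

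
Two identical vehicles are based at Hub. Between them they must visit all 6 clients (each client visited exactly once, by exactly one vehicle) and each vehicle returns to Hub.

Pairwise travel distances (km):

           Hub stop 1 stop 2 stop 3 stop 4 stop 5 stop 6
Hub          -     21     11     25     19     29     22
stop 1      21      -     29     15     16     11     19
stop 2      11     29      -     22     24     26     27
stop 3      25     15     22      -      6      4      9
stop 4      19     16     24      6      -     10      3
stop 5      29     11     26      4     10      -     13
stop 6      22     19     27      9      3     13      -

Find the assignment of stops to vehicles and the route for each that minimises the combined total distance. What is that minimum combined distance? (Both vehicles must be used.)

89 km — the smallest possible combined total.

Try each way of splitting the stops between the two vehicles (each non-empty) and, for each split, find the best tour for each vehicle:
  {stop 1} + {stop 2, stop 3, stop 4, stop 5, stop 6}: 42 + 72 = 114
  {stop 2} + {stop 1, stop 3, stop 4, stop 5, stop 6}: 22 + 67 = 89
  {stop 1, stop 2} + {stop 3, stop 4, stop 5, stop 6}: 61 + 64 = 125
  {stop 3} + {stop 1, stop 2, stop 4, stop 5, stop 6}: 50 + 83 = 133
  {stop 1, stop 3} + {stop 2, stop 4, stop 5, stop 6}: 61 + 72 = 133
  {stop 2, stop 3} + {stop 1, stop 4, stop 5, stop 6}: 58 + 67 = 125
  … (31 splits in total)
Best: vehicle 1 Hub → stop 2 → Hub = 22; vehicle 2 Hub → stop 1 → stop 5 → stop 3 → stop 4 → stop 6 → Hub = 67; combined 89.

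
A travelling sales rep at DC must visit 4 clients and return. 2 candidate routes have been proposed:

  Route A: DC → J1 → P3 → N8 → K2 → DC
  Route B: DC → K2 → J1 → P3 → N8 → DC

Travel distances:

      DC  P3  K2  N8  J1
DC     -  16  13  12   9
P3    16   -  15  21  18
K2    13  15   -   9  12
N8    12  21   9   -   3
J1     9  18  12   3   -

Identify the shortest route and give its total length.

Route A: 9 + 18 + 21 + 9 + 13 = 70
Route B: 13 + 12 + 18 + 21 + 12 = 76

70 — Route A is the shortest.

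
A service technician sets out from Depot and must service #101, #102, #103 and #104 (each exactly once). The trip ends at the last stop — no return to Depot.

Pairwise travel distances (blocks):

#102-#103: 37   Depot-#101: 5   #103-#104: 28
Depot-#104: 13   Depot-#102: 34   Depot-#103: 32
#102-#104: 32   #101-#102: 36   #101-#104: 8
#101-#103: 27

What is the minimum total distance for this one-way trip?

There are 4! = 24 possible orderings.
Depot → #101 → #102 → #103 → #104: 5+36+37+28 = 106
Depot → #101 → #102 → #104 → #103: 5+36+32+28 = 101
Depot → #101 → #103 → #102 → #104: 5+27+37+32 = 101
Depot → #101 → #103 → #104 → #102: 5+27+28+32 = 92
Depot → #101 → #104 → #102 → #103: 5+8+32+37 = 82
Depot → #101 → #104 → #103 → #102: 5+8+28+37 = 78
Depot → #102 → #101 → #103 → #104: 34+36+27+28 = 125
Depot → #102 → #101 → #104 → #103: 34+36+8+28 = 106
Depot → #102 → #103 → #101 → #104: 34+37+27+8 = 106
Depot → #102 → #103 → #104 → #101: 34+37+28+8 = 107
Depot → #102 → #104 → #101 → #103: 34+32+8+27 = 101
Depot → #102 → #104 → #103 → #101: 34+32+28+27 = 121
Depot → #103 → #101 → #102 → #104: 32+27+36+32 = 127
Depot → #103 → #101 → #104 → #102: 32+27+8+32 = 99
… (10 more)
The minimum is 78.
One shortest path: Depot → #101 → #104 → #103 → #102.

Minimum one-way distance = 78 blocks.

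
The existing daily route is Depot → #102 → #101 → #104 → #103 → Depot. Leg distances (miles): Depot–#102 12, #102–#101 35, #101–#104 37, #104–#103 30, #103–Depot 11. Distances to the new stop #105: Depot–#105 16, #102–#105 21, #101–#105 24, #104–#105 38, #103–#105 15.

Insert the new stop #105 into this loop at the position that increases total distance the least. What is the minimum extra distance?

Insertion cost between consecutive stops i–j is d(i,#105) + d(#105,j) − d(i,j):
  between Depot and #102: 16 + 21 − 12 = 25
  between #102 and #101: 21 + 24 − 35 = 10
  between #101 and #104: 24 + 38 − 37 = 25
  between #104 and #103: 38 + 15 − 30 = 23
  between #103 and Depot: 15 + 16 − 11 = 20
Cheapest insertion is between #102 and #101, adding 10.
New total = 125 + 10 = 135.

Adding 10 miles by placing #105 on the #102–#101 leg.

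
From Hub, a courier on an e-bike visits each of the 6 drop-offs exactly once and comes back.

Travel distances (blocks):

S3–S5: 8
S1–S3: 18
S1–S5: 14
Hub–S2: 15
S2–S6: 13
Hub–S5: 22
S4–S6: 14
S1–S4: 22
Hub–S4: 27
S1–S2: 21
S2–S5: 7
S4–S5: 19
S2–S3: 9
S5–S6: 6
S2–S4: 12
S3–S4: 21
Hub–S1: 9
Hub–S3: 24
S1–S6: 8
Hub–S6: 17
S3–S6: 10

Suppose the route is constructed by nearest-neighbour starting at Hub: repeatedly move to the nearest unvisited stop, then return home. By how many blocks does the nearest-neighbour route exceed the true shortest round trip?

8 blocks longer than the optimal tour.

From Hub: S1=9, S2=15, S6=17, S5=22, S3=24, S4=27 → choose S1 (9).
From S1: S6=8, S5=14, S3=18, S2=21, S4=22 → choose S6 (8).
From S6: S5=6, S3=10, S2=13, S4=14 → choose S5 (6).
From S5: S2=7, S3=8, S4=19 → choose S2 (7).
From S2: S3=9, S4=12 → choose S3 (9).
From S3: S4=21 → choose S4 (21).
NN route Hub → S1 → S6 → S5 → S2 → S3 → S4 → Hub costs 87.
Optimal: Hub → S1 → S6 → S5 → S3 → S2 → S4 → Hub costs 79 (by enumerating all 360 distinct tours).
Excess = 87 − 79 = 8.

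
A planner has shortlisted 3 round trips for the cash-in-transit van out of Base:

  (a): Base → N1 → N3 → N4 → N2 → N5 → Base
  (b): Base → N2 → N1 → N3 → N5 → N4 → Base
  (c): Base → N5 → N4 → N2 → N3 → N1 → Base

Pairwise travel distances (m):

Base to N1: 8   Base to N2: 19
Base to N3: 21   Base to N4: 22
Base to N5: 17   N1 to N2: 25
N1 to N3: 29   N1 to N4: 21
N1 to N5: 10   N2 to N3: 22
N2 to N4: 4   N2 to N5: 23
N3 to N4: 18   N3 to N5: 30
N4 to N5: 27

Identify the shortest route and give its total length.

(a): 8 + 29 + 18 + 4 + 23 + 17 = 99
(b): 19 + 25 + 29 + 30 + 27 + 22 = 152
(c): 17 + 27 + 4 + 22 + 29 + 8 = 107

99 m — (a) is the shortest.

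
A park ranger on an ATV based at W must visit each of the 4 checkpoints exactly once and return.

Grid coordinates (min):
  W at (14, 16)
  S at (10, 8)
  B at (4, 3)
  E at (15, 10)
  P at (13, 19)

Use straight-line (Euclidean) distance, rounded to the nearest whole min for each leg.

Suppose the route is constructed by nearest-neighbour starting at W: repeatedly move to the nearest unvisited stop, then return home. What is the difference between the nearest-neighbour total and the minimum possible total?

W: P=3, E=6, S=9, B=16 ⇒ P
P: E=9, S=11, B=18 ⇒ E
E: S=5, B=13 ⇒ S
S: B=8 ⇒ B
NN route W → P → E → S → B → W costs 41.
Optimal: W → E → S → B → P → W costs 40 (by enumerating all 12 distinct tours).
Excess = 41 − 40 = 1.

1 min longer than the optimal tour.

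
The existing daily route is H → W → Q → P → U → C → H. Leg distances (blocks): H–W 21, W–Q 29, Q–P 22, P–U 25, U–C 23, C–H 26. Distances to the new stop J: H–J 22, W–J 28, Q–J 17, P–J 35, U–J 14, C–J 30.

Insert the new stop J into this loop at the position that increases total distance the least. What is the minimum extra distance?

Insertion cost between consecutive stops i–j is d(i,J) + d(J,j) − d(i,j):
  between H and W: 22 + 28 − 21 = 29
  between W and Q: 28 + 17 − 29 = 16
  between Q and P: 17 + 35 − 22 = 30
  between P and U: 35 + 14 − 25 = 24
  between U and C: 14 + 30 − 23 = 21
  between C and H: 30 + 22 − 26 = 26
Cheapest insertion is between W and Q, adding 16.
New total = 146 + 16 = 162.

+16 blocks — insert J between W and Q.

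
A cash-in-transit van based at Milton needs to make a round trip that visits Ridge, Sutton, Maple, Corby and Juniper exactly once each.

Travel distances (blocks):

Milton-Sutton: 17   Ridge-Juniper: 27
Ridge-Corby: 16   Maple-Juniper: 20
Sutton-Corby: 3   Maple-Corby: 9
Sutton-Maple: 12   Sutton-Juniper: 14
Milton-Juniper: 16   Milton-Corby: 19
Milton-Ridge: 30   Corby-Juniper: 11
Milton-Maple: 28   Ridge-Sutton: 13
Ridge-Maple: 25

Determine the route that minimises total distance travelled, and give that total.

Shortest round trip = 91 blocks.

There are 60 distinct closed tours to check (reversals are equivalent).
Milton-Ridge-Sutton-Maple-Corby-Juniper-Milton: 30+13+12+9+11+16 = 91
Milton-Ridge-Sutton-Maple-Juniper-Corby-Milton: 30+13+12+20+11+19 = 105
Milton-Ridge-Sutton-Corby-Maple-Juniper-Milton: 30+13+3+9+20+16 = 91
Milton-Ridge-Sutton-Corby-Juniper-Maple-Milton: 30+13+3+11+20+28 = 105
Milton-Ridge-Sutton-Juniper-Maple-Corby-Milton: 30+13+14+20+9+19 = 105
Milton-Ridge-Sutton-Juniper-Corby-Maple-Milton: 30+13+14+11+9+28 = 105
Milton-Ridge-Maple-Sutton-Corby-Juniper-Milton: 30+25+12+3+11+16 = 97
Milton-Ridge-Maple-Sutton-Juniper-Corby-Milton: 30+25+12+14+11+19 = 111
Milton-Ridge-Maple-Corby-Sutton-Juniper-Milton: 30+25+9+3+14+16 = 97
Milton-Ridge-Maple-Corby-Juniper-Sutton-Milton: 30+25+9+11+14+17 = 106
Milton-Ridge-Maple-Juniper-Sutton-Corby-Milton: 30+25+20+14+3+19 = 111
Milton-Ridge-Maple-Juniper-Corby-Sutton-Milton: 30+25+20+11+3+17 = 106
Milton-Ridge-Corby-Sutton-Maple-Juniper-Milton: 30+16+3+12+20+16 = 97
Milton-Ridge-Corby-Sutton-Juniper-Maple-Milton: 30+16+3+14+20+28 = 111
… (46 more)
The minimum is 91.
One optimal route: Milton → Ridge → Sutton → Maple → Corby → Juniper → Milton (or its reverse).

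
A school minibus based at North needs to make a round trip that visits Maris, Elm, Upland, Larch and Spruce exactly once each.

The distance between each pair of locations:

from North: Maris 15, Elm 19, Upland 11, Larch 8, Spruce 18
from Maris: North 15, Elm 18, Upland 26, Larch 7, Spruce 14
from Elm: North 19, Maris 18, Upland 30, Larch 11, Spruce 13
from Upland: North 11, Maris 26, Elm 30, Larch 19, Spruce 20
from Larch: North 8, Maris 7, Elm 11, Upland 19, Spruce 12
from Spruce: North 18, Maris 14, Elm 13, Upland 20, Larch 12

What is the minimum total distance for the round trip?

With 5 stops there are 5!/2 = 60 distinct round trips (a route and its reverse cost the same).
North → Maris → Elm → Upland → Larch → Spruce → North: 15+18+30+19+12+18 = 112
North → Maris → Elm → Upland → Spruce → Larch → North: 15+18+30+20+12+8 = 103
North → Maris → Elm → Larch → Upland → Spruce → North: 15+18+11+19+20+18 = 101
North → Maris → Elm → Larch → Spruce → Upland → North: 15+18+11+12+20+11 = 87
North → Maris → Elm → Spruce → Upland → Larch → North: 15+18+13+20+19+8 = 93
North → Maris → Elm → Spruce → Larch → Upland → North: 15+18+13+12+19+11 = 88
North → Maris → Upland → Elm → Larch → Spruce → North: 15+26+30+11+12+18 = 112
North → Maris → Upland → Elm → Spruce → Larch → North: 15+26+30+13+12+8 = 104
North → Maris → Upland → Larch → Elm → Spruce → North: 15+26+19+11+13+18 = 102
North → Maris → Upland → Larch → Spruce → Elm → North: 15+26+19+12+13+19 = 104
North → Maris → Upland → Spruce → Elm → Larch → North: 15+26+20+13+11+8 = 93
North → Maris → Upland → Spruce → Larch → Elm → North: 15+26+20+12+11+19 = 103
North → Maris → Larch → Elm → Upland → Spruce → North: 15+7+11+30+20+18 = 101
North → Maris → Larch → Elm → Spruce → Upland → North: 15+7+11+13+20+11 = 77
… (46 more)
The minimum is 77.
One optimal route: North → Maris → Larch → Elm → Spruce → Upland → North (or its reverse).

77 — the shortest possible round trip.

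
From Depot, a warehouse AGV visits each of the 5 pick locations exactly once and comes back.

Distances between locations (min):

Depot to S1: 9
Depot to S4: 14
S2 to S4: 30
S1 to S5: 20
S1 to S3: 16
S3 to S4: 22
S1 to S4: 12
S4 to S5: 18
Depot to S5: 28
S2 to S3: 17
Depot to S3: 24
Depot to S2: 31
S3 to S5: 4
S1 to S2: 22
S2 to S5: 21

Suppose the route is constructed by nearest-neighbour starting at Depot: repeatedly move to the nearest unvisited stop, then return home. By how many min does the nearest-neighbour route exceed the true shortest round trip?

From Depot: S1=9, S4=14, S3=24, S5=28, S2=31 → choose S1 (9).
From S1: S4=12, S3=16, S5=20, S2=22 → choose S4 (12).
From S4: S5=18, S3=22, S2=30 → choose S5 (18).
From S5: S3=4, S2=21 → choose S3 (4).
From S3: S2=17 → choose S2 (17).
NN route Depot → S1 → S4 → S5 → S3 → S2 → Depot costs 91.
Optimal: Depot → S1 → S2 → S3 → S5 → S4 → Depot costs 84 (by enumerating all 60 distinct tours).
Excess = 91 − 84 = 7.

Excess over optimum: 7 min.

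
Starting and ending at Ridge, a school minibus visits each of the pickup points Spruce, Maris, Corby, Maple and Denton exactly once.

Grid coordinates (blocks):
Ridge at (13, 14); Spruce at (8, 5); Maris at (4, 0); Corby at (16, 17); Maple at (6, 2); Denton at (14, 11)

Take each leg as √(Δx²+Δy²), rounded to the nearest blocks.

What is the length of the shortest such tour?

With 5 stops there are 5!/2 = 60 distinct round trips (a route and its reverse cost the same).
Ridge-Spruce-Maris-Corby-Maple-Denton-Ridge: 10+6+21+18+12+3 = 70
Ridge-Spruce-Maris-Corby-Denton-Maple-Ridge: 10+6+21+6+12+14 = 69
Ridge-Spruce-Maris-Maple-Corby-Denton-Ridge: 10+6+3+18+6+3 = 46
Ridge-Spruce-Maris-Maple-Denton-Corby-Ridge: 10+6+3+12+6+4 = 41
Ridge-Spruce-Maris-Denton-Corby-Maple-Ridge: 10+6+15+6+18+14 = 69
Ridge-Spruce-Maris-Denton-Maple-Corby-Ridge: 10+6+15+12+18+4 = 65
Ridge-Spruce-Corby-Maris-Maple-Denton-Ridge: 10+14+21+3+12+3 = 63
Ridge-Spruce-Corby-Maris-Denton-Maple-Ridge: 10+14+21+15+12+14 = 86
Ridge-Spruce-Corby-Maple-Maris-Denton-Ridge: 10+14+18+3+15+3 = 63
Ridge-Spruce-Corby-Maple-Denton-Maris-Ridge: 10+14+18+12+15+17 = 86
Ridge-Spruce-Corby-Denton-Maris-Maple-Ridge: 10+14+6+15+3+14 = 62
Ridge-Spruce-Corby-Denton-Maple-Maris-Ridge: 10+14+6+12+3+17 = 62
Ridge-Spruce-Maple-Maris-Corby-Denton-Ridge: 10+4+3+21+6+3 = 47
Ridge-Spruce-Maple-Maris-Denton-Corby-Ridge: 10+4+3+15+6+4 = 42
… (46 more)
The minimum is 41.
One optimal route: Ridge → Spruce → Maris → Maple → Denton → Corby → Ridge (or its reverse).

Minimum total distance: 41 blocks.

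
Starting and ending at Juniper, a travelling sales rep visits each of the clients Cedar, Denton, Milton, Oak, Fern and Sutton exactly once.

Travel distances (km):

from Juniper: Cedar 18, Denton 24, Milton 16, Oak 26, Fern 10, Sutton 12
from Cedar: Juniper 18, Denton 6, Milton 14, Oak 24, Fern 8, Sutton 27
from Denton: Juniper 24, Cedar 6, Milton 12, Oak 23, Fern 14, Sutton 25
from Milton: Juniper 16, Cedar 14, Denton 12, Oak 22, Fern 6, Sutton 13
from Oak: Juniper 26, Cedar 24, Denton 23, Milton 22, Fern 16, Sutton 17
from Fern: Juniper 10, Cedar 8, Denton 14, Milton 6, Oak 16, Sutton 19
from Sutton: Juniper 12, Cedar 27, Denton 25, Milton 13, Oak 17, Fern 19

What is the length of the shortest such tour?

Minimum total distance: 87 km.

With 6 stops there are 6!/2 = 360 distinct round trips (a route and its reverse cost the same).
Juniper→Cedar→Denton→Milton→Oak→Fern→Sutton→Juniper: 18+6+12+22+16+19+12 = 105
Juniper→Cedar→Denton→Milton→Oak→Sutton→Fern→Juniper: 18+6+12+22+17+19+10 = 104
Juniper→Cedar→Denton→Milton→Fern→Oak→Sutton→Juniper: 18+6+12+6+16+17+12 = 87
Juniper→Cedar→Denton→Milton→Fern→Sutton→Oak→Juniper: 18+6+12+6+19+17+26 = 104
Juniper→Cedar→Denton→Milton→Sutton→Oak→Fern→Juniper: 18+6+12+13+17+16+10 = 92
Juniper→Cedar→Denton→Milton→Sutton→Fern→Oak→Juniper: 18+6+12+13+19+16+26 = 110
Juniper→Cedar→Denton→Oak→Milton→Fern→Sutton→Juniper: 18+6+23+22+6+19+12 = 106
Juniper→Cedar→Denton→Oak→Milton→Sutton→Fern→Juniper: 18+6+23+22+13+19+10 = 111
… (352 more)
The minimum is 87.
One optimal route: Juniper → Cedar → Denton → Milton → Fern → Oak → Sutton → Juniper (or its reverse).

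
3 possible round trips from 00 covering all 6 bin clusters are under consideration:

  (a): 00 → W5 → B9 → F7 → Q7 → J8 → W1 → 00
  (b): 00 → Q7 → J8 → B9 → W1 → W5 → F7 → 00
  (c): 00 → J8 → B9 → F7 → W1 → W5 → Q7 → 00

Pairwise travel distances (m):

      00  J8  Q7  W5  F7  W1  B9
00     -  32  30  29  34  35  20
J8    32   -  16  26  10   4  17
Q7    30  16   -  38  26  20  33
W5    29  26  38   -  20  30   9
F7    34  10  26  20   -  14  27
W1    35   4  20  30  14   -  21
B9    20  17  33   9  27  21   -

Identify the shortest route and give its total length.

(a): 29 + 9 + 27 + 26 + 16 + 4 + 35 = 146
(b): 30 + 16 + 17 + 21 + 30 + 20 + 34 = 168
(c): 32 + 17 + 27 + 14 + 30 + 38 + 30 = 188

Shortest is (a), total 146 m.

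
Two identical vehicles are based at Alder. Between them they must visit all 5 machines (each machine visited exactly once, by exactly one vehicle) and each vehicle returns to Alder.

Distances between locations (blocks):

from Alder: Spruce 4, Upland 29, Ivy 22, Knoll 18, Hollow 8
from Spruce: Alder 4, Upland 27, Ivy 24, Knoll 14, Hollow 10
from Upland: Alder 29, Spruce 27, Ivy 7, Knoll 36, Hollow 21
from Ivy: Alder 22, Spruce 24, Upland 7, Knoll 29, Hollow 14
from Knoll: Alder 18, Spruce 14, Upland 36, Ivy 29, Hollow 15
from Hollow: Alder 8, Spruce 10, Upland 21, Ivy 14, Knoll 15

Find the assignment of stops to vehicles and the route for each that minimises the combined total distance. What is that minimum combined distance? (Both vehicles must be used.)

Check every non-empty split of the stops between the two vehicles; for each half take its own optimal tour:
  {Spruce} + {Upland, Ivy, Knoll, Hollow}: 8 + 83 = 91
  {Upland} + {Spruce, Ivy, Knoll, Hollow}: 58 + 69 = 127
  {Spruce, Upland} + {Ivy, Knoll, Hollow}: 60 + 69 = 129
  {Ivy} + {Spruce, Upland, Knoll, Hollow}: 44 + 83 = 127
  {Spruce, Ivy} + {Upland, Knoll, Hollow}: 50 + 83 = 133
  {Upland, Ivy} + {Spruce, Knoll, Hollow}: 58 + 41 = 99
  … (15 splits in total)
Best: vehicle 1 Alder → Spruce → Alder = 8; vehicle 2 Alder → Upland → Ivy → Hollow → Knoll → Alder = 83; combined 91.

91 blocks — the smallest possible combined total.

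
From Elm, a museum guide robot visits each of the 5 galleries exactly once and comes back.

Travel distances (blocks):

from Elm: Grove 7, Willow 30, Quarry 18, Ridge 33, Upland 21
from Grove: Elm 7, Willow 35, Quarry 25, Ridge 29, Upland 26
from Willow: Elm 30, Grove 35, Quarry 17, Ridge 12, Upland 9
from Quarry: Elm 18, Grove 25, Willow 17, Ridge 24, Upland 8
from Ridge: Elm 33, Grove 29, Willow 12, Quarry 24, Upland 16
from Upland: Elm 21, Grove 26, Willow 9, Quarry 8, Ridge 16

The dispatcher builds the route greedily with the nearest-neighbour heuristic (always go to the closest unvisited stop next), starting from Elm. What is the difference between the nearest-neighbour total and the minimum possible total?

Elm: Grove=7, Quarry=18, Upland=21, Willow=30, Ridge=33 ⇒ Grove
Grove: Quarry=25, Upland=26, Ridge=29, Willow=35 ⇒ Quarry
Quarry: Upland=8, Willow=17, Ridge=24 ⇒ Upland
Upland: Willow=9, Ridge=16 ⇒ Willow
Willow: Ridge=12 ⇒ Ridge
NN route Elm → Grove → Quarry → Upland → Willow → Ridge → Elm costs 94.
Optimal: Elm → Grove → Ridge → Willow → Upland → Quarry → Elm costs 83 (by enumerating all 60 distinct tours).
Excess = 94 − 83 = 11.

11 blocks longer than the optimal tour.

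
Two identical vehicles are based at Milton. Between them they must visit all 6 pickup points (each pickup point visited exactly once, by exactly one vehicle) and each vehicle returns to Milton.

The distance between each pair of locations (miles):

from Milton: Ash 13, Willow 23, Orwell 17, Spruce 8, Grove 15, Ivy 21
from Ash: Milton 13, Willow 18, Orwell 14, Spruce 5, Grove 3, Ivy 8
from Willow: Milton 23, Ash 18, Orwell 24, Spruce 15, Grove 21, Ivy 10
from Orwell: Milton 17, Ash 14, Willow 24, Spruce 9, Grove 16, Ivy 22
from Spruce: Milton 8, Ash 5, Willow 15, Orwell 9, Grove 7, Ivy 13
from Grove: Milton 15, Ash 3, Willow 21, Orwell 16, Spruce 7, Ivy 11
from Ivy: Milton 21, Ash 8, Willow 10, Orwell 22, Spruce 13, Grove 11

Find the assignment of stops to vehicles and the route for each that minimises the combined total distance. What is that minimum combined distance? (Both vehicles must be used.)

Check every non-empty split of the stops between the two vehicles; for each half take its own optimal tour:
  {Ash} + {Willow, Orwell, Spruce, Grove, Ivy}: 26 + 77 = 103
  {Willow} + {Ash, Orwell, Spruce, Grove, Ivy}: 46 + 65 = 111
  {Ash, Willow} + {Orwell, Spruce, Grove, Ivy}: 54 + 65 = 119
  {Orwell} + {Ash, Willow, Spruce, Grove, Ivy}: 34 + 59 = 93
  {Ash, Orwell} + {Willow, Spruce, Grove, Ivy}: 44 + 59 = 103
  {Willow, Orwell} + {Ash, Spruce, Grove, Ivy}: 64 + 47 = 111
  … (31 splits in total)
Best: vehicle 1 Milton → Orwell → Milton = 34; vehicle 2 Milton → Willow → Ivy → Ash → Grove → Spruce → Milton = 59; combined 93.

Minimum combined distance: 93 miles.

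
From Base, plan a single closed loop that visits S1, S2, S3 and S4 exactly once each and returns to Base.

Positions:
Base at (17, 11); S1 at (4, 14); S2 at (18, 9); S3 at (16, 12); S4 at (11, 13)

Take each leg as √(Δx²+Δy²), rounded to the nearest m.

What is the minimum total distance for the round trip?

Base-S1-S2-S3-S4-Base: 13+15+4+5+6 = 43
Base-S1-S2-S4-S3-Base: 13+15+8+5+1 = 42
Base-S1-S3-S2-S4-Base: 13+12+4+8+6 = 43
Base-S1-S3-S4-S2-Base: 13+12+5+8+2 = 40
Base-S1-S4-S2-S3-Base: 13+7+8+4+1 = 33
Base-S1-S4-S3-S2-Base: 13+7+5+4+2 = 31
Base-S2-S1-S3-S4-Base: 2+15+12+5+6 = 40
Base-S2-S1-S4-S3-Base: 2+15+7+5+1 = 30
Base-S2-S3-S1-S4-Base: 2+4+12+7+6 = 31
Base-S2-S4-S1-S3-Base: 2+8+7+12+1 = 30
Base-S3-S1-S2-S4-Base: 1+12+15+8+6 = 42
Base-S3-S2-S1-S4-Base: 1+4+15+7+6 = 33
The minimum is 30.
One optimal route: Base → S2 → S1 → S4 → S3 → Base (or its reverse).

Minimum total distance: 30 m.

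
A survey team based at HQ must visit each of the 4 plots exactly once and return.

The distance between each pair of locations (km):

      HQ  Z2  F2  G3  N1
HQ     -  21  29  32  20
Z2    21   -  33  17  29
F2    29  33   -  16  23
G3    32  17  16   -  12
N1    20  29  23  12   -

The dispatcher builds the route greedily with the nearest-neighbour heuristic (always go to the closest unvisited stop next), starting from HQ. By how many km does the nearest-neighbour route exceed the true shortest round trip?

The nearest-neighbour route is 5 km longer than optimal.

HQ: N1=20, Z2=21, F2=29, G3=32 ⇒ N1
N1: G3=12, F2=23, Z2=29 ⇒ G3
G3: F2=16, Z2=17 ⇒ F2
F2: Z2=33 ⇒ Z2
NN route HQ → N1 → G3 → F2 → Z2 → HQ costs 102.
Optimal: HQ → Z2 → G3 → F2 → N1 → HQ costs 97 (by enumerating all 12 distinct tours).
Excess = 102 − 97 = 5.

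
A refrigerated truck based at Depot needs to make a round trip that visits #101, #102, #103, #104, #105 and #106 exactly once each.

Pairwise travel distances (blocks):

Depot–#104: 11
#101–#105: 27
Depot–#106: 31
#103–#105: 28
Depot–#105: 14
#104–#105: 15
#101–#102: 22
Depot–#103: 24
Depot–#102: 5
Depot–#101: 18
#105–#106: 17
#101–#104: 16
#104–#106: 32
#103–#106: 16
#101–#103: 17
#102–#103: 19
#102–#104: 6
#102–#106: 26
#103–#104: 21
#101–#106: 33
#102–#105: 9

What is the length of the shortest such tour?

Minimum total distance: 91 blocks.

Depot→#101→#102→#103→#104→#105→#106→Depot: 18+22+19+21+15+17+31 = 143
Depot→#101→#102→#103→#104→#106→#105→Depot: 18+22+19+21+32+17+14 = 143
Depot→#101→#102→#103→#105→#104→#106→Depot: 18+22+19+28+15+32+31 = 165
Depot→#101→#102→#103→#105→#106→#104→Depot: 18+22+19+28+17+32+11 = 147
Depot→#101→#102→#103→#106→#104→#105→Depot: 18+22+19+16+32+15+14 = 136
Depot→#101→#102→#103→#106→#105→#104→Depot: 18+22+19+16+17+15+11 = 118
Depot→#101→#102→#104→#103→#105→#106→Depot: 18+22+6+21+28+17+31 = 143
Depot→#101→#102→#104→#103→#106→#105→Depot: 18+22+6+21+16+17+14 = 114
… (352 more)
Depot→#102→#104→#101→#103→#106→#105→Depot: 5+6+16+17+16+17+14 = 91  ← best
The minimum is 91.
One optimal route: Depot → #102 → #104 → #101 → #103 → #106 → #105 → Depot (or its reverse).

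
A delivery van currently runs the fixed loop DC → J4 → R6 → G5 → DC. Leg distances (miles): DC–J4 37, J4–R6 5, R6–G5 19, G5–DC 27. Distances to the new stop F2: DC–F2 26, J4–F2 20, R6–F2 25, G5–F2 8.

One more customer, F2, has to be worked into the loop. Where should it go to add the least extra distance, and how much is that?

Adding 7 miles by placing F2 on the G5–DC leg.

Insertion cost between consecutive stops i–j is d(i,F2) + d(F2,j) − d(i,j):
  between DC and J4: 26 + 20 − 37 = 9
  between J4 and R6: 20 + 25 − 5 = 40
  between R6 and G5: 25 + 8 − 19 = 14
  between G5 and DC: 8 + 26 − 27 = 7
Cheapest insertion is between G5 and DC, adding 7.
New total = 88 + 7 = 95.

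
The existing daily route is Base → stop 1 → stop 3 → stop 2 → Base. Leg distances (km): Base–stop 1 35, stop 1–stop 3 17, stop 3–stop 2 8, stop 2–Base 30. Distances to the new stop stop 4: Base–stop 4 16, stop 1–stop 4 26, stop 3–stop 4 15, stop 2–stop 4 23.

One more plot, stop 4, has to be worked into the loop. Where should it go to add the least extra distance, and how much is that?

Minimum extra distance: 7 km, inserting stop 4 between Base and stop 1.

Insertion cost between consecutive stops i–j is d(i,stop 4) + d(stop 4,j) − d(i,j):
  between Base and stop 1: 16 + 26 − 35 = 7
  between stop 1 and stop 3: 26 + 15 − 17 = 24
  between stop 3 and stop 2: 15 + 23 − 8 = 30
  between stop 2 and Base: 23 + 16 − 30 = 9
Cheapest insertion is between Base and stop 1, adding 7.
New total = 90 + 7 = 97.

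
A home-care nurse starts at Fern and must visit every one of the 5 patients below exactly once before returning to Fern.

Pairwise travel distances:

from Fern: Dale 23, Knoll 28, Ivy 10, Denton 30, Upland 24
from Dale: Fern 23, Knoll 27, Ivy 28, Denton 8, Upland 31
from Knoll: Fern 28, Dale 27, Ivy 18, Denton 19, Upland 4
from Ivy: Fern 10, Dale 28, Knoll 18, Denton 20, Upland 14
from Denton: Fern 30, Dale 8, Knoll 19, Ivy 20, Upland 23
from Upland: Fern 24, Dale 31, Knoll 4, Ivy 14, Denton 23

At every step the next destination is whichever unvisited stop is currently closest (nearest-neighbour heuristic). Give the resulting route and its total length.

From Fern: distances to unvisited — Ivy=10, Dale=23, Upland=24, Knoll=28, Denton=30. Nearest is Ivy (10).
From Ivy: distances to unvisited — Upland=14, Knoll=18, Denton=20, Dale=28. Nearest is Upland (14).
From Upland: distances to unvisited — Knoll=4, Denton=23, Dale=31. Nearest is Knoll (4).
From Knoll: distances to unvisited — Denton=19, Dale=27. Nearest is Denton (19).
From Denton: distances to unvisited — Dale=8. Nearest is Dale (8).
Return Dale→Fern: 23.
Total = 10 + 14 + 4 + 19 + 8 + 23 = 78.

78 along Fern → Ivy → Upland → Knoll → Denton → Dale → Fern.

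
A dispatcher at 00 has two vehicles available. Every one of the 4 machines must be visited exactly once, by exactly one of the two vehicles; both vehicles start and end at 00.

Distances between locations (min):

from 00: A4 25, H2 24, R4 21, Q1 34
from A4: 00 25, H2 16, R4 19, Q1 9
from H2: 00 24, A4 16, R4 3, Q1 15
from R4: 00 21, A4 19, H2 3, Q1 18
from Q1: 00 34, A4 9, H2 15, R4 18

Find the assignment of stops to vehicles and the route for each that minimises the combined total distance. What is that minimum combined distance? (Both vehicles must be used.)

Minimum combined distance: 115 min.

Check every non-empty split of the stops between the two vehicles; for each half take its own optimal tour:
  {A4} + {H2, R4, Q1}: 50 + 73 = 123
  {H2} + {A4, R4, Q1}: 48 + 73 = 121
  {A4, H2} + {R4, Q1}: 65 + 73 = 138
  {R4} + {A4, H2, Q1}: 42 + 73 = 115
  {A4, R4} + {H2, Q1}: 65 + 73 = 138
  {H2, R4} + {A4, Q1}: 48 + 68 = 116
  … (7 splits in total)
Best: vehicle 1 00 → R4 → 00 = 42; vehicle 2 00 → A4 → Q1 → H2 → 00 = 73; combined 115.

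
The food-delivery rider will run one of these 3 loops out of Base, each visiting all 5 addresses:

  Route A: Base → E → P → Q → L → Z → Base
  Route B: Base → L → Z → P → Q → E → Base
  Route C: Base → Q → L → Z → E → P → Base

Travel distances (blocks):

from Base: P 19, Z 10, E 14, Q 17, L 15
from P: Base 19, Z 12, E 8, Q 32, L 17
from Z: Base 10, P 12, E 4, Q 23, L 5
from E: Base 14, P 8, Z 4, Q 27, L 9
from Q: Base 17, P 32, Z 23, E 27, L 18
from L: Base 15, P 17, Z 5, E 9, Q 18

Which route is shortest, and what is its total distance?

Route A: 14 + 8 + 32 + 18 + 5 + 10 = 87
Route B: 15 + 5 + 12 + 32 + 27 + 14 = 105
Route C: 17 + 18 + 5 + 4 + 8 + 19 = 71

Shortest is Route C, total 71 blocks.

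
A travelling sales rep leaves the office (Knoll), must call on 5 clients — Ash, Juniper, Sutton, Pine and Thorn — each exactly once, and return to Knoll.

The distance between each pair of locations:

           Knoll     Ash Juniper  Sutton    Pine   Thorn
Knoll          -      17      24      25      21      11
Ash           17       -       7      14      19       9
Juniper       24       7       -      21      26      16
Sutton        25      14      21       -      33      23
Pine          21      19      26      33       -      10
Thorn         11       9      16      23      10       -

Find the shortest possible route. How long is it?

Shortest round trip = 93.

There are 60 distinct closed tours to check (reversals are equivalent).
Knoll - Ash - Juniper - Sutton - Pine - Thorn - Knoll: 17+7+21+33+10+11 = 99
Knoll - Ash - Juniper - Sutton - Thorn - Pine - Knoll: 17+7+21+23+10+21 = 99
Knoll - Ash - Juniper - Pine - Sutton - Thorn - Knoll: 17+7+26+33+23+11 = 117
Knoll - Ash - Juniper - Pine - Thorn - Sutton - Knoll: 17+7+26+10+23+25 = 108
Knoll - Ash - Juniper - Thorn - Sutton - Pine - Knoll: 17+7+16+23+33+21 = 117
Knoll - Ash - Juniper - Thorn - Pine - Sutton - Knoll: 17+7+16+10+33+25 = 108
Knoll - Ash - Sutton - Juniper - Pine - Thorn - Knoll: 17+14+21+26+10+11 = 99
Knoll - Ash - Sutton - Juniper - Thorn - Pine - Knoll: 17+14+21+16+10+21 = 99
Knoll - Ash - Sutton - Pine - Juniper - Thorn - Knoll: 17+14+33+26+16+11 = 117
Knoll - Ash - Sutton - Pine - Thorn - Juniper - Knoll: 17+14+33+10+16+24 = 114
Knoll - Ash - Sutton - Thorn - Juniper - Pine - Knoll: 17+14+23+16+26+21 = 117
Knoll - Ash - Sutton - Thorn - Pine - Juniper - Knoll: 17+14+23+10+26+24 = 114
Knoll - Ash - Pine - Juniper - Sutton - Thorn - Knoll: 17+19+26+21+23+11 = 117
Knoll - Ash - Pine - Juniper - Thorn - Sutton - Knoll: 17+19+26+16+23+25 = 126
… (46 more)
Knoll - Sutton - Ash - Juniper - Pine - Thorn - Knoll: 25+14+7+26+10+11 = 93  ← best
The minimum is 93.
One optimal route: Knoll → Sutton → Ash → Juniper → Pine → Thorn → Knoll (or its reverse).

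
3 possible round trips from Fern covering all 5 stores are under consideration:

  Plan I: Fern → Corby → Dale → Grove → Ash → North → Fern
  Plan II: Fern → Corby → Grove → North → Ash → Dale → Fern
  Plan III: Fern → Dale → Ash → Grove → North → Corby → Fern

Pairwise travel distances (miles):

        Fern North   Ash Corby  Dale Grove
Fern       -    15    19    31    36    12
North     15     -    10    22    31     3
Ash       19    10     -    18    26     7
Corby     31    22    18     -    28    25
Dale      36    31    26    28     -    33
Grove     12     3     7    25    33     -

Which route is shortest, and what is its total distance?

Shortest is Plan I, total 124 miles.

Plan I: 31 + 28 + 33 + 7 + 10 + 15 = 124
Plan II: 31 + 25 + 3 + 10 + 26 + 36 = 131
Plan III: 36 + 26 + 7 + 3 + 22 + 31 = 125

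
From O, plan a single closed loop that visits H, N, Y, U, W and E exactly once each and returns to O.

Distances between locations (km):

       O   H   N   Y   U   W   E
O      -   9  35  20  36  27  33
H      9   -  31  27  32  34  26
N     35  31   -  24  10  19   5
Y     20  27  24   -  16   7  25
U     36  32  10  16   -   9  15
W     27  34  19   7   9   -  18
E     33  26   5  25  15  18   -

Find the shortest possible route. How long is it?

Shortest round trip = 86 km.

O-H-N-Y-U-W-E-O: 9+31+24+16+9+18+33 = 140
O-H-N-Y-U-E-W-O: 9+31+24+16+15+18+27 = 140
O-H-N-Y-W-U-E-O: 9+31+24+7+9+15+33 = 128
O-H-N-Y-W-E-U-O: 9+31+24+7+18+15+36 = 140
O-H-N-Y-E-U-W-O: 9+31+24+25+15+9+27 = 140
O-H-N-Y-E-W-U-O: 9+31+24+25+18+9+36 = 152
O-H-N-U-Y-W-E-O: 9+31+10+16+7+18+33 = 124
O-H-N-U-Y-E-W-O: 9+31+10+16+25+18+27 = 136
… (352 more)
O-H-E-N-U-W-Y-O: 9+26+5+10+9+7+20 = 86  ← best
The minimum is 86.
One optimal route: O → H → E → N → U → W → Y → O (or its reverse).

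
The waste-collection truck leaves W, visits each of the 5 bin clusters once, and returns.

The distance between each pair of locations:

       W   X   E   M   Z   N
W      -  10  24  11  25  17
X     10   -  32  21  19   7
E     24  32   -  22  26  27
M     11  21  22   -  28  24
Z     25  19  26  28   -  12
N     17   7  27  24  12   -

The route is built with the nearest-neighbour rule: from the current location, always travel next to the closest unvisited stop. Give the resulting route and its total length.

Nearest-neighbour total = 88; route W → X → N → Z → E → M → W.

From W: distances to unvisited — X=10, M=11, N=17, E=24, Z=25. Nearest is X (10).
From X: distances to unvisited — N=7, Z=19, M=21, E=32. Nearest is N (7).
From N: distances to unvisited — Z=12, M=24, E=27. Nearest is Z (12).
From Z: distances to unvisited — E=26, M=28. Nearest is E (26).
From E: distances to unvisited — M=22. Nearest is M (22).
Return M→W: 11.
Total = 10 + 7 + 12 + 26 + 22 + 11 = 88.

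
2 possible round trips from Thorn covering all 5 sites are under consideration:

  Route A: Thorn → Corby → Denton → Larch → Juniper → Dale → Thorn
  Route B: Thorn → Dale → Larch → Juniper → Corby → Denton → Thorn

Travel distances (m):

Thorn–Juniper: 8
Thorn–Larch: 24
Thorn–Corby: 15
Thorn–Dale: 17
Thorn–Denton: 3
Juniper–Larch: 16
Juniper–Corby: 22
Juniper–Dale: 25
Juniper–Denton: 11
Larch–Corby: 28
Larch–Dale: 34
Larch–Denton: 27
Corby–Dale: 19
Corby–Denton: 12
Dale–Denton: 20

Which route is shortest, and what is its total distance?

104 m — Route B is the shortest.

Route A: 15 + 12 + 27 + 16 + 25 + 17 = 112
Route B: 17 + 34 + 16 + 22 + 12 + 3 = 104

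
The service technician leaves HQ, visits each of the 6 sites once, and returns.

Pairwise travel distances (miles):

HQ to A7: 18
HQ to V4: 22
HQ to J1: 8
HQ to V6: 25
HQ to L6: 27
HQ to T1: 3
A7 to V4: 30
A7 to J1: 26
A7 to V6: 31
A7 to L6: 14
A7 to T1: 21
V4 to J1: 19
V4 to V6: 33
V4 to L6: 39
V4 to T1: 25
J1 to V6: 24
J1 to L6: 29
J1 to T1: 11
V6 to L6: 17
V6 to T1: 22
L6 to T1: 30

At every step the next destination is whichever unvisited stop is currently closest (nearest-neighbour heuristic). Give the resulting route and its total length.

HQ → [T1:3 / J1:8 / A7:18 / V4:22 / V6:25 / L6:27] → T1 (3)
T1 → [J1:11 / A7:21 / V6:22 / V4:25 / L6:30] → J1 (11)
J1 → [V4:19 / V6:24 / A7:26 / L6:29] → V4 (19)
V4 → [A7:30 / V6:33 / L6:39] → A7 (30)
A7 → [L6:14 / V6:31] → L6 (14)
L6 → [V6:17] → V6 (17)
Return V6→HQ: 25.
Total = 3 + 11 + 19 + 30 + 14 + 17 + 25 = 119.

119 miles along HQ → T1 → J1 → V4 → A7 → L6 → V6 → HQ.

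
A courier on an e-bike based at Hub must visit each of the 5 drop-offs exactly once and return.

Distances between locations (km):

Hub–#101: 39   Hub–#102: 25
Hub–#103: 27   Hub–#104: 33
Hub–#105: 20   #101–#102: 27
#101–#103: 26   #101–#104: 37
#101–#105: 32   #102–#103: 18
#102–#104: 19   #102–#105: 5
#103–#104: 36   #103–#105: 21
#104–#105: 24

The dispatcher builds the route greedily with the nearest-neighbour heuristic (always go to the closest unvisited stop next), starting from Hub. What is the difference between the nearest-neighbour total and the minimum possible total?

The nearest-neighbour route is 5 km longer than optimal.

Hub: #105=20, #102=25, #103=27, #104=33, #101=39 ⇒ #105
#105: #102=5, #103=21, #104=24, #101=32 ⇒ #102
#102: #103=18, #104=19, #101=27 ⇒ #103
#103: #101=26, #104=36 ⇒ #101
#101: #104=37 ⇒ #104
NN route Hub → #105 → #102 → #103 → #101 → #104 → Hub costs 139.
Optimal: Hub → #103 → #101 → #104 → #102 → #105 → Hub costs 134 (by enumerating all 60 distinct tours).
Excess = 139 − 134 = 5.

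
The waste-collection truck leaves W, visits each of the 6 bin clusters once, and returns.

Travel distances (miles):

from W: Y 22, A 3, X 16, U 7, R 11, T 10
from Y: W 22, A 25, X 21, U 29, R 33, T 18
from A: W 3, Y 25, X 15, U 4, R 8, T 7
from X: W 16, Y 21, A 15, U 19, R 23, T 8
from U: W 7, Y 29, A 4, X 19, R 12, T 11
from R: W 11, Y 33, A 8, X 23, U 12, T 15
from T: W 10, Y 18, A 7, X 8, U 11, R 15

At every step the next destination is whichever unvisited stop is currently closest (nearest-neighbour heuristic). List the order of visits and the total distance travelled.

91 miles along W → A → U → T → X → Y → R → W.

From W: distances to unvisited — A=3, U=7, T=10, R=11, X=16, Y=22. Nearest is A (3).
From A: distances to unvisited — U=4, T=7, R=8, X=15, Y=25. Nearest is U (4).
From U: distances to unvisited — T=11, R=12, X=19, Y=29. Nearest is T (11).
From T: distances to unvisited — X=8, R=15, Y=18. Nearest is X (8).
From X: distances to unvisited — Y=21, R=23. Nearest is Y (21).
From Y: distances to unvisited — R=33. Nearest is R (33).
Return R→W: 11.
Total = 3 + 4 + 11 + 8 + 21 + 33 + 11 = 91.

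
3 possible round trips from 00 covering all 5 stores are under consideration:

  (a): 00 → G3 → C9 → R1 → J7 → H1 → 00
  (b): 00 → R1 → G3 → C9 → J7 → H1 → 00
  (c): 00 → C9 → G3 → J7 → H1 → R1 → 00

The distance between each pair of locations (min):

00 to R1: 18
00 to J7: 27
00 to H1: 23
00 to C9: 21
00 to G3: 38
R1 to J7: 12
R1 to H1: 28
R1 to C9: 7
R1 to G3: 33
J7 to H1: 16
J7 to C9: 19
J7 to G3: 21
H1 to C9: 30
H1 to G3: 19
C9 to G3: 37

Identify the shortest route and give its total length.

(a): 38 + 37 + 7 + 12 + 16 + 23 = 133
(b): 18 + 33 + 37 + 19 + 16 + 23 = 146
(c): 21 + 37 + 21 + 16 + 28 + 18 = 141

133 min — (a) is the shortest.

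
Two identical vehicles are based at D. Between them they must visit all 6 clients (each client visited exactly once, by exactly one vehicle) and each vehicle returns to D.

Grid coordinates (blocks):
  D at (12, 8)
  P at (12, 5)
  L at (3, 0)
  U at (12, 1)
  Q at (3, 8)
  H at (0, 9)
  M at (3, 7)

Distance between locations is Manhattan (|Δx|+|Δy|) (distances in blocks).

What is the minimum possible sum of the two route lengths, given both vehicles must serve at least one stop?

Check every non-empty split of the stops between the two vehicles; for each half take its own optimal tour:
  {P} + {L, U, Q, H, M}: 6 + 42 = 48
  {L} + {P, U, Q, H, M}: 34 + 40 = 74
  {P, L} + {U, Q, H, M}: 34 + 40 = 74
  {U} + {P, L, Q, H, M}: 14 + 42 = 56
  {P, U} + {L, Q, H, M}: 14 + 42 = 56
  {L, U} + {P, Q, H, M}: 34 + 32 = 66
  … (31 splits in total)
Best: vehicle 1 D → P → D = 6; vehicle 2 D → U → L → M → Q → H → D = 42; combined 48.

Minimum combined distance: 48 blocks.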